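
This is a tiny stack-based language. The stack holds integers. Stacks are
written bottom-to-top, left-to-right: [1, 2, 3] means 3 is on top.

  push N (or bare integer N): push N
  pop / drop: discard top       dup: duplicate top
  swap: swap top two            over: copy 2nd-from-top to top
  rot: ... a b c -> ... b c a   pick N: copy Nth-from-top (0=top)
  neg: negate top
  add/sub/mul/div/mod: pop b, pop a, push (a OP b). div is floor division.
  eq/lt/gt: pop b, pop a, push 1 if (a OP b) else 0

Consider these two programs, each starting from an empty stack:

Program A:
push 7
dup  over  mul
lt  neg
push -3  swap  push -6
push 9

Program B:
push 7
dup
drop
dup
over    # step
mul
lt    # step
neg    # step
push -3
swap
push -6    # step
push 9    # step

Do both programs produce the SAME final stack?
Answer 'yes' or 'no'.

Program A trace:
  After 'push 7': [7]
  After 'dup': [7, 7]
  After 'over': [7, 7, 7]
  After 'mul': [7, 49]
  After 'lt': [1]
  After 'neg': [-1]
  After 'push -3': [-1, -3]
  After 'swap': [-3, -1]
  After 'push -6': [-3, -1, -6]
  After 'push 9': [-3, -1, -6, 9]
Program A final stack: [-3, -1, -6, 9]

Program B trace:
  After 'push 7': [7]
  After 'dup': [7, 7]
  After 'drop': [7]
  After 'dup': [7, 7]
  After 'over': [7, 7, 7]
  After 'mul': [7, 49]
  After 'lt': [1]
  After 'neg': [-1]
  After 'push -3': [-1, -3]
  After 'swap': [-3, -1]
  After 'push -6': [-3, -1, -6]
  After 'push 9': [-3, -1, -6, 9]
Program B final stack: [-3, -1, -6, 9]
Same: yes

Answer: yes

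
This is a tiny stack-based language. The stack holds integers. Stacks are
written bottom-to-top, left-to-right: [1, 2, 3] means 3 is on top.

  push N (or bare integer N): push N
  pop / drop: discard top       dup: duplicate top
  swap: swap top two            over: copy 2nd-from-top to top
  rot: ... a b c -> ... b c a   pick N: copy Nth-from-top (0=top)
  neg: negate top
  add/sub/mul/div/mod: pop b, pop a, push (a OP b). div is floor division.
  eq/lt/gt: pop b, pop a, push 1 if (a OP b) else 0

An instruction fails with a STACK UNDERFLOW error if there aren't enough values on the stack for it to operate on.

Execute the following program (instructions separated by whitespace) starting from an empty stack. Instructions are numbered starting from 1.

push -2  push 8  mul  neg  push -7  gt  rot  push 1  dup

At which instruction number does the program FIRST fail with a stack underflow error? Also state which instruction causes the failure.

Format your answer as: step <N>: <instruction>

Step 1 ('push -2'): stack = [-2], depth = 1
Step 2 ('push 8'): stack = [-2, 8], depth = 2
Step 3 ('mul'): stack = [-16], depth = 1
Step 4 ('neg'): stack = [16], depth = 1
Step 5 ('push -7'): stack = [16, -7], depth = 2
Step 6 ('gt'): stack = [1], depth = 1
Step 7 ('rot'): needs 3 value(s) but depth is 1 — STACK UNDERFLOW

Answer: step 7: rot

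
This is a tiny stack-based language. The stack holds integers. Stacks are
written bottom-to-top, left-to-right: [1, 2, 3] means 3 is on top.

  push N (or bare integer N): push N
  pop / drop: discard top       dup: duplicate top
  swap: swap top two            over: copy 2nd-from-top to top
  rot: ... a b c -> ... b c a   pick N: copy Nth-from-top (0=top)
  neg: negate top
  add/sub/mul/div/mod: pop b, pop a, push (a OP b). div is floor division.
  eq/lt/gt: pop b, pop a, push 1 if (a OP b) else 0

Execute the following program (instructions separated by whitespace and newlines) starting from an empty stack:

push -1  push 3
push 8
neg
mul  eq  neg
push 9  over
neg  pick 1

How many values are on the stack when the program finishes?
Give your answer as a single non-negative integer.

Answer: 4

Derivation:
After 'push -1': stack = [-1] (depth 1)
After 'push 3': stack = [-1, 3] (depth 2)
After 'push 8': stack = [-1, 3, 8] (depth 3)
After 'neg': stack = [-1, 3, -8] (depth 3)
After 'mul': stack = [-1, -24] (depth 2)
After 'eq': stack = [0] (depth 1)
After 'neg': stack = [0] (depth 1)
After 'push 9': stack = [0, 9] (depth 2)
After 'over': stack = [0, 9, 0] (depth 3)
After 'neg': stack = [0, 9, 0] (depth 3)
After 'pick 1': stack = [0, 9, 0, 9] (depth 4)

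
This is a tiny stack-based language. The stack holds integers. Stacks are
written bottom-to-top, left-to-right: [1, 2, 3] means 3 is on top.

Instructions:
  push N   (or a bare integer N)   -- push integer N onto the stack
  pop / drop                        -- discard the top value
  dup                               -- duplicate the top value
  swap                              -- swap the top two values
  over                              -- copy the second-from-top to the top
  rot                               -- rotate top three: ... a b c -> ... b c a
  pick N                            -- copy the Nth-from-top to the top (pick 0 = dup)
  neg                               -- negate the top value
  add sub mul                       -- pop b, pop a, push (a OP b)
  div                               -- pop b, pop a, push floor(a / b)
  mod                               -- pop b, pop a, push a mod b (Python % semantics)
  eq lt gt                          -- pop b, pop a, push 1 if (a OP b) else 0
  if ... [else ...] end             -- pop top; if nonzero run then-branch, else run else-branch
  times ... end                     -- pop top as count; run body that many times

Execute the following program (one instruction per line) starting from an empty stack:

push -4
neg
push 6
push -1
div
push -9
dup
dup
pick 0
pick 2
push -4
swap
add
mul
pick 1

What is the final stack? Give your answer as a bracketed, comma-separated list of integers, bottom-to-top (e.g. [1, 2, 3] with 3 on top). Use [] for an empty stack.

Answer: [4, -6, -9, -9, -9, 117, -9]

Derivation:
After 'push -4': [-4]
After 'neg': [4]
After 'push 6': [4, 6]
After 'push -1': [4, 6, -1]
After 'div': [4, -6]
After 'push -9': [4, -6, -9]
After 'dup': [4, -6, -9, -9]
After 'dup': [4, -6, -9, -9, -9]
After 'pick 0': [4, -6, -9, -9, -9, -9]
After 'pick 2': [4, -6, -9, -9, -9, -9, -9]
After 'push -4': [4, -6, -9, -9, -9, -9, -9, -4]
After 'swap': [4, -6, -9, -9, -9, -9, -4, -9]
After 'add': [4, -6, -9, -9, -9, -9, -13]
After 'mul': [4, -6, -9, -9, -9, 117]
After 'pick 1': [4, -6, -9, -9, -9, 117, -9]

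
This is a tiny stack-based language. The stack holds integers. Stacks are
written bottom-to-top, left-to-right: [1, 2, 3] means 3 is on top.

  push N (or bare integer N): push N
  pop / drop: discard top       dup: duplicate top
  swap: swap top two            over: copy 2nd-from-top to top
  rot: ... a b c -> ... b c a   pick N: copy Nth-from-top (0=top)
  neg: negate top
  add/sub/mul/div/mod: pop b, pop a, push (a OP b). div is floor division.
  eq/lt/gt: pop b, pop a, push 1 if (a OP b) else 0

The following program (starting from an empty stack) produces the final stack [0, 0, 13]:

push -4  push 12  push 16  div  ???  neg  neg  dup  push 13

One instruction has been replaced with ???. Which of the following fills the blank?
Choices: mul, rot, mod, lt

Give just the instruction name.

Answer: mul

Derivation:
Stack before ???: [-4, 0]
Stack after ???:  [0]
Checking each choice:
  mul: MATCH
  rot: stack underflow (need 3, have 2)
  mod: modulo by zero
  lt: produces [1, 1, 13]


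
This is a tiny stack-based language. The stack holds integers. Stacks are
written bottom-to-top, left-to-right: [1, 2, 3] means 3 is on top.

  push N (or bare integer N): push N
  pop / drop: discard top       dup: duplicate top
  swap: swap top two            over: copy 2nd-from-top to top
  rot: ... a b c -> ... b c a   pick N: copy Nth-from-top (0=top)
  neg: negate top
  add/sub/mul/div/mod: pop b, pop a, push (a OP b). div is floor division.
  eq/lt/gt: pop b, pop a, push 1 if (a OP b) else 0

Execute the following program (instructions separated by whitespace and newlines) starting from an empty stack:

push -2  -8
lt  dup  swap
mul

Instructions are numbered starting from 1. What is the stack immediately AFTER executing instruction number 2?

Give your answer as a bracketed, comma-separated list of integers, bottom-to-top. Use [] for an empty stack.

Answer: [-2, -8]

Derivation:
Step 1 ('push -2'): [-2]
Step 2 ('-8'): [-2, -8]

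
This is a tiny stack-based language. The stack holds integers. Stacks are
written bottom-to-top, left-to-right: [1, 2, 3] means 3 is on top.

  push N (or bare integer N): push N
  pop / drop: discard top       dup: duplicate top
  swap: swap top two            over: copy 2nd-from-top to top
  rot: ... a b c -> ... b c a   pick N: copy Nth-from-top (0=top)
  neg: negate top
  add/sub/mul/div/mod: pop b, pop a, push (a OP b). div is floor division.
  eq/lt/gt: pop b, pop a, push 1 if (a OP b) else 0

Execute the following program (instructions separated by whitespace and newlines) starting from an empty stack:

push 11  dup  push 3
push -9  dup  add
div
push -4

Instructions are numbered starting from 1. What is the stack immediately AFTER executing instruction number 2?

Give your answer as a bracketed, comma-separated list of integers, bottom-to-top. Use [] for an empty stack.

Answer: [11, 11]

Derivation:
Step 1 ('push 11'): [11]
Step 2 ('dup'): [11, 11]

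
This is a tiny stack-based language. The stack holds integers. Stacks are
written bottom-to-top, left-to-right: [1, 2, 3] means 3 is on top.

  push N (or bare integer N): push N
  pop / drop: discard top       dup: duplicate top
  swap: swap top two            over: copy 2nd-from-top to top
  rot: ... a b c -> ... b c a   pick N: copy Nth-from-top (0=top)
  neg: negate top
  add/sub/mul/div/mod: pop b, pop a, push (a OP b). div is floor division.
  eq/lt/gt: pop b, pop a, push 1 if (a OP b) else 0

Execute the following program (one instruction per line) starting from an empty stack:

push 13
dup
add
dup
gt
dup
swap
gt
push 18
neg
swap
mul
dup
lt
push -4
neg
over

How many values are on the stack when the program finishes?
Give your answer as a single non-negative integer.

Answer: 3

Derivation:
After 'push 13': stack = [13] (depth 1)
After 'dup': stack = [13, 13] (depth 2)
After 'add': stack = [26] (depth 1)
After 'dup': stack = [26, 26] (depth 2)
After 'gt': stack = [0] (depth 1)
After 'dup': stack = [0, 0] (depth 2)
After 'swap': stack = [0, 0] (depth 2)
After 'gt': stack = [0] (depth 1)
After 'push 18': stack = [0, 18] (depth 2)
After 'neg': stack = [0, -18] (depth 2)
After 'swap': stack = [-18, 0] (depth 2)
After 'mul': stack = [0] (depth 1)
After 'dup': stack = [0, 0] (depth 2)
After 'lt': stack = [0] (depth 1)
After 'push -4': stack = [0, -4] (depth 2)
After 'neg': stack = [0, 4] (depth 2)
After 'over': stack = [0, 4, 0] (depth 3)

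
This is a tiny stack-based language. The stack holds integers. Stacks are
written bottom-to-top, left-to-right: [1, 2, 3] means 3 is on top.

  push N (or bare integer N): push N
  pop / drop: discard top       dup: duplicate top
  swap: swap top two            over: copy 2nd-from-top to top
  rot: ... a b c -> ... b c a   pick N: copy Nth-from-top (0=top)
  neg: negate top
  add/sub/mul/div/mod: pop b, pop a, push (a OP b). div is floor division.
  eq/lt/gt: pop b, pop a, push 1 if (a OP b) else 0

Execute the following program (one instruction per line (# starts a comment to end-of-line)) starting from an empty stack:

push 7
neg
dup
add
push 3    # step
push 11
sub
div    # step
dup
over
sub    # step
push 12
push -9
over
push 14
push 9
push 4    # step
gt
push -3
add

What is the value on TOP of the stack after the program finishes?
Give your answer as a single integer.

Answer: -2

Derivation:
After 'push 7': [7]
After 'neg': [-7]
After 'dup': [-7, -7]
After 'add': [-14]
After 'push 3': [-14, 3]
After 'push 11': [-14, 3, 11]
After 'sub': [-14, -8]
After 'div': [1]
After 'dup': [1, 1]
After 'over': [1, 1, 1]
After 'sub': [1, 0]
After 'push 12': [1, 0, 12]
After 'push -9': [1, 0, 12, -9]
After 'over': [1, 0, 12, -9, 12]
After 'push 14': [1, 0, 12, -9, 12, 14]
After 'push 9': [1, 0, 12, -9, 12, 14, 9]
After 'push 4': [1, 0, 12, -9, 12, 14, 9, 4]
After 'gt': [1, 0, 12, -9, 12, 14, 1]
After 'push -3': [1, 0, 12, -9, 12, 14, 1, -3]
After 'add': [1, 0, 12, -9, 12, 14, -2]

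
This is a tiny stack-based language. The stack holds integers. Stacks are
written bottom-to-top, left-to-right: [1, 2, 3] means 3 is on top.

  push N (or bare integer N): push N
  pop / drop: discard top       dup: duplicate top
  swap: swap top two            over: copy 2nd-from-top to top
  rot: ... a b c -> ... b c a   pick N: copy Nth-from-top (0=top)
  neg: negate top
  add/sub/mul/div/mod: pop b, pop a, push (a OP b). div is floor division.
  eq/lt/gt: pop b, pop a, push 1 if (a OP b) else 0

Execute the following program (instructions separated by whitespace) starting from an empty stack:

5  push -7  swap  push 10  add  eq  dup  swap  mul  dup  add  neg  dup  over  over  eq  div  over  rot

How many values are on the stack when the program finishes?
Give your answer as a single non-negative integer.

After 'push 5': stack = [5] (depth 1)
After 'push -7': stack = [5, -7] (depth 2)
After 'swap': stack = [-7, 5] (depth 2)
After 'push 10': stack = [-7, 5, 10] (depth 3)
After 'add': stack = [-7, 15] (depth 2)
After 'eq': stack = [0] (depth 1)
After 'dup': stack = [0, 0] (depth 2)
After 'swap': stack = [0, 0] (depth 2)
After 'mul': stack = [0] (depth 1)
After 'dup': stack = [0, 0] (depth 2)
After 'add': stack = [0] (depth 1)
After 'neg': stack = [0] (depth 1)
After 'dup': stack = [0, 0] (depth 2)
After 'over': stack = [0, 0, 0] (depth 3)
After 'over': stack = [0, 0, 0, 0] (depth 4)
After 'eq': stack = [0, 0, 1] (depth 3)
After 'div': stack = [0, 0] (depth 2)
After 'over': stack = [0, 0, 0] (depth 3)
After 'rot': stack = [0, 0, 0] (depth 3)

Answer: 3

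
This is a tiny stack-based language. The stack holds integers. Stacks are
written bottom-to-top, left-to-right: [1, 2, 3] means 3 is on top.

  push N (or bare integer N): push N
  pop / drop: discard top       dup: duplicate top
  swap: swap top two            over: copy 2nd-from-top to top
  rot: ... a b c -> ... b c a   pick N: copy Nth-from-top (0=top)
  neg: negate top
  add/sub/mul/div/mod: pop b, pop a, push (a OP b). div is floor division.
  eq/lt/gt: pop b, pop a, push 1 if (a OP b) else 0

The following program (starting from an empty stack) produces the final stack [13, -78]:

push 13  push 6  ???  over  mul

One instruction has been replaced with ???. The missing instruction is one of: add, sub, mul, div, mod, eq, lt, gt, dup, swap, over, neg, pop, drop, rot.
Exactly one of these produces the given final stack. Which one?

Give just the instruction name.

Stack before ???: [13, 6]
Stack after ???:  [13, -6]
The instruction that transforms [13, 6] -> [13, -6] is: neg

Answer: neg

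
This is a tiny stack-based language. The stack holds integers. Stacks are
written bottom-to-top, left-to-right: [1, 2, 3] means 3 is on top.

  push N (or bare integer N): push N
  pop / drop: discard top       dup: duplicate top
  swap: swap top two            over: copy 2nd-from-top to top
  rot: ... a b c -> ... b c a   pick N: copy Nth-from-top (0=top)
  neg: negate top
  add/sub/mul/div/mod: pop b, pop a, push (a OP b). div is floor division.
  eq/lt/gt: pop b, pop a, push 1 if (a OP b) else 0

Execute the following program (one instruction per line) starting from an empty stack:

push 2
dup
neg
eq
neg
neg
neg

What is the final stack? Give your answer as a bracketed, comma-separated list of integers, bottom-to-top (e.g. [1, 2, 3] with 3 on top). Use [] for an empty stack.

Answer: [0]

Derivation:
After 'push 2': [2]
After 'dup': [2, 2]
After 'neg': [2, -2]
After 'eq': [0]
After 'neg': [0]
After 'neg': [0]
After 'neg': [0]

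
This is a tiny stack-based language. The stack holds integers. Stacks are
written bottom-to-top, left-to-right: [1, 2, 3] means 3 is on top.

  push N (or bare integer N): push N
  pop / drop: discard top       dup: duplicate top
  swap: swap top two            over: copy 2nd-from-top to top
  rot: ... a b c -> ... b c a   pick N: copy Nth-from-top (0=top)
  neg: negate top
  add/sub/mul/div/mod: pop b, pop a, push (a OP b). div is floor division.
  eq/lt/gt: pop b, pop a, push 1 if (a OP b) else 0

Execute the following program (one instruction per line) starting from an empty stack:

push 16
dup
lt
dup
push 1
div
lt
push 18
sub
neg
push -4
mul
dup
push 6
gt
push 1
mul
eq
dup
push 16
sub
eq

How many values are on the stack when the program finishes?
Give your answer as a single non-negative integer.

After 'push 16': stack = [16] (depth 1)
After 'dup': stack = [16, 16] (depth 2)
After 'lt': stack = [0] (depth 1)
After 'dup': stack = [0, 0] (depth 2)
After 'push 1': stack = [0, 0, 1] (depth 3)
After 'div': stack = [0, 0] (depth 2)
After 'lt': stack = [0] (depth 1)
After 'push 18': stack = [0, 18] (depth 2)
After 'sub': stack = [-18] (depth 1)
After 'neg': stack = [18] (depth 1)
  ...
After 'dup': stack = [-72, -72] (depth 2)
After 'push 6': stack = [-72, -72, 6] (depth 3)
After 'gt': stack = [-72, 0] (depth 2)
After 'push 1': stack = [-72, 0, 1] (depth 3)
After 'mul': stack = [-72, 0] (depth 2)
After 'eq': stack = [0] (depth 1)
After 'dup': stack = [0, 0] (depth 2)
After 'push 16': stack = [0, 0, 16] (depth 3)
After 'sub': stack = [0, -16] (depth 2)
After 'eq': stack = [0] (depth 1)

Answer: 1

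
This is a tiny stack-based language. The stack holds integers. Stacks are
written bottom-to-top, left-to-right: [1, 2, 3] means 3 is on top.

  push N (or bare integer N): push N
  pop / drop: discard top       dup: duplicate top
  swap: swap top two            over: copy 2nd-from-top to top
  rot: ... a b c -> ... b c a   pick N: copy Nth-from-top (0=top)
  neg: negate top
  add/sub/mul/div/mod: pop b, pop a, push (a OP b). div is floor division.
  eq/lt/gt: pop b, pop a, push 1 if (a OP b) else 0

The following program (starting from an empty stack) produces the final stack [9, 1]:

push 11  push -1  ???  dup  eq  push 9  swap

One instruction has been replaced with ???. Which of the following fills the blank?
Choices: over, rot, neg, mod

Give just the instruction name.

Answer: mod

Derivation:
Stack before ???: [11, -1]
Stack after ???:  [0]
Checking each choice:
  over: produces [11, -1, 9, 1]
  rot: stack underflow (need 3, have 2)
  neg: produces [11, 9, 1]
  mod: MATCH


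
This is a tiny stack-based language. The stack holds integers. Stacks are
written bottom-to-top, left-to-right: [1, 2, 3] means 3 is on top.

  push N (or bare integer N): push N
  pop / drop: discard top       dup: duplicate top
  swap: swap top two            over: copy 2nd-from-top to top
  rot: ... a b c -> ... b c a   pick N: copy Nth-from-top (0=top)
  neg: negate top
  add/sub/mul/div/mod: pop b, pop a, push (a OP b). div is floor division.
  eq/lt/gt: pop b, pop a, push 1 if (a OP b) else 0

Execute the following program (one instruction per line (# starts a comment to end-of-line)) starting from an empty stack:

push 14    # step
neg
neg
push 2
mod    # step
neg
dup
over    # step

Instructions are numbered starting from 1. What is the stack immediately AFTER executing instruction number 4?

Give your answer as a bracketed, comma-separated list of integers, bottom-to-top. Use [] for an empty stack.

Answer: [14, 2]

Derivation:
Step 1 ('push 14'): [14]
Step 2 ('neg'): [-14]
Step 3 ('neg'): [14]
Step 4 ('push 2'): [14, 2]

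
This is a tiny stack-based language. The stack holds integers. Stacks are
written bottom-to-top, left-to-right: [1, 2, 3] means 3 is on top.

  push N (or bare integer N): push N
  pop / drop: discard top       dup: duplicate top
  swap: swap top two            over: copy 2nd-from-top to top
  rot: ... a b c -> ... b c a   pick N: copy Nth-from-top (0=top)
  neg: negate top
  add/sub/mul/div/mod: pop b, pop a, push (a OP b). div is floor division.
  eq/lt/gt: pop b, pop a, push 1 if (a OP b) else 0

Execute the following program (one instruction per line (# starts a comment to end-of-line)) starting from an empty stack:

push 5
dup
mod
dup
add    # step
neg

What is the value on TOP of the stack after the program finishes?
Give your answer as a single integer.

Answer: 0

Derivation:
After 'push 5': [5]
After 'dup': [5, 5]
After 'mod': [0]
After 'dup': [0, 0]
After 'add': [0]
After 'neg': [0]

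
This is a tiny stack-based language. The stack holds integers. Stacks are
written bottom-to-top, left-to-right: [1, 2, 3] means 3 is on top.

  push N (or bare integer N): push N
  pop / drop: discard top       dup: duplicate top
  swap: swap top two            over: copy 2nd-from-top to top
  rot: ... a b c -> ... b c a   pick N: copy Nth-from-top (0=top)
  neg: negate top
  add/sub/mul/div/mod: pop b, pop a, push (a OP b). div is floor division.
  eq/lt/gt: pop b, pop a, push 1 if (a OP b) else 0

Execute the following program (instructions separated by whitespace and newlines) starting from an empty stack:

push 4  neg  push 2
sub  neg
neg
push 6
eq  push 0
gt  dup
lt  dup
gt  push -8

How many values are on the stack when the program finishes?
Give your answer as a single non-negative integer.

After 'push 4': stack = [4] (depth 1)
After 'neg': stack = [-4] (depth 1)
After 'push 2': stack = [-4, 2] (depth 2)
After 'sub': stack = [-6] (depth 1)
After 'neg': stack = [6] (depth 1)
After 'neg': stack = [-6] (depth 1)
After 'push 6': stack = [-6, 6] (depth 2)
After 'eq': stack = [0] (depth 1)
After 'push 0': stack = [0, 0] (depth 2)
After 'gt': stack = [0] (depth 1)
After 'dup': stack = [0, 0] (depth 2)
After 'lt': stack = [0] (depth 1)
After 'dup': stack = [0, 0] (depth 2)
After 'gt': stack = [0] (depth 1)
After 'push -8': stack = [0, -8] (depth 2)

Answer: 2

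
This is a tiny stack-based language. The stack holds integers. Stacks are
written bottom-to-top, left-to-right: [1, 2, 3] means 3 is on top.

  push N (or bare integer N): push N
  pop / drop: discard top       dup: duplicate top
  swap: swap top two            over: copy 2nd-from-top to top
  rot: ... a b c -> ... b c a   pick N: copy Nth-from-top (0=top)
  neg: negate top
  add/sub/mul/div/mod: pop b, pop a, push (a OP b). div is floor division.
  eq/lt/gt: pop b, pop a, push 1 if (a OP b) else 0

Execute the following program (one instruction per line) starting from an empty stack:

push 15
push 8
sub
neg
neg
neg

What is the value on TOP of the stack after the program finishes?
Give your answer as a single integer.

After 'push 15': [15]
After 'push 8': [15, 8]
After 'sub': [7]
After 'neg': [-7]
After 'neg': [7]
After 'neg': [-7]

Answer: -7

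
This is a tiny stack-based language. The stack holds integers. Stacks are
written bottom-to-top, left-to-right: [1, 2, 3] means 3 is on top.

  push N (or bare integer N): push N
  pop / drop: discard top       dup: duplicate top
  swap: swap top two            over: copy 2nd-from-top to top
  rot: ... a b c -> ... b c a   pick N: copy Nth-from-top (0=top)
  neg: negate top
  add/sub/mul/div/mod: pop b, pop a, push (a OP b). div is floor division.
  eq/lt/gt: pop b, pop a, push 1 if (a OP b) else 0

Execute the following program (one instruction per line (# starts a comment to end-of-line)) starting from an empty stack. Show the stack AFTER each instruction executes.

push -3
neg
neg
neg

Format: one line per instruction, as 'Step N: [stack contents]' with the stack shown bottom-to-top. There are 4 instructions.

Step 1: [-3]
Step 2: [3]
Step 3: [-3]
Step 4: [3]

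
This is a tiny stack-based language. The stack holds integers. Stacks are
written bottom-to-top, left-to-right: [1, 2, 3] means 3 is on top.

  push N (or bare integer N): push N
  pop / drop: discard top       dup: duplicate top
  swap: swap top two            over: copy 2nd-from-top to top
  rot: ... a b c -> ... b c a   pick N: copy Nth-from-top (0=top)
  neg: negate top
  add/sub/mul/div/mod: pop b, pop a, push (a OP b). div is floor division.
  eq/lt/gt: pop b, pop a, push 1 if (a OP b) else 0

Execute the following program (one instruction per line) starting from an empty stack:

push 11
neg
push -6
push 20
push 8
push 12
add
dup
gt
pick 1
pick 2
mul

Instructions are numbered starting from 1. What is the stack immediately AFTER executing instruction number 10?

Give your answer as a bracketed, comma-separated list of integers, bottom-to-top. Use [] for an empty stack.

Step 1 ('push 11'): [11]
Step 2 ('neg'): [-11]
Step 3 ('push -6'): [-11, -6]
Step 4 ('push 20'): [-11, -6, 20]
Step 5 ('push 8'): [-11, -6, 20, 8]
Step 6 ('push 12'): [-11, -6, 20, 8, 12]
Step 7 ('add'): [-11, -6, 20, 20]
Step 8 ('dup'): [-11, -6, 20, 20, 20]
Step 9 ('gt'): [-11, -6, 20, 0]
Step 10 ('pick 1'): [-11, -6, 20, 0, 20]

Answer: [-11, -6, 20, 0, 20]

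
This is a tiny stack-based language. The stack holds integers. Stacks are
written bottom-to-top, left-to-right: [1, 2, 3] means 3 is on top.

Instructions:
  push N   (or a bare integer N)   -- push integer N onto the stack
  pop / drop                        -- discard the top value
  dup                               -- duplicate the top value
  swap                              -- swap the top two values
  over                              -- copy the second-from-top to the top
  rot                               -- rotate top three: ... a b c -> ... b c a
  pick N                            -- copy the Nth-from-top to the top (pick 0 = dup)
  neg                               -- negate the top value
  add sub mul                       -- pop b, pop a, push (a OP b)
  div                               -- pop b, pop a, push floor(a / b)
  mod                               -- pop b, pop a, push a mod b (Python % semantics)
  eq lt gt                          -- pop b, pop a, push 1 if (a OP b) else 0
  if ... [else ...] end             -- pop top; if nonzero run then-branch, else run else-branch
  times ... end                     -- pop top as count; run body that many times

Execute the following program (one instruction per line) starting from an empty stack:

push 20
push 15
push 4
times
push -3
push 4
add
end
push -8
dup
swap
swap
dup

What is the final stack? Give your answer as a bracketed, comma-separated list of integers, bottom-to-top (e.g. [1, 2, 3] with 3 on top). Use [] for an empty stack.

Answer: [20, 15, 1, 1, 1, 1, -8, -8, -8]

Derivation:
After 'push 20': [20]
After 'push 15': [20, 15]
After 'push 4': [20, 15, 4]
After 'times': [20, 15]
After 'push -3': [20, 15, -3]
After 'push 4': [20, 15, -3, 4]
After 'add': [20, 15, 1]
After 'push -3': [20, 15, 1, -3]
After 'push 4': [20, 15, 1, -3, 4]
After 'add': [20, 15, 1, 1]
After 'push -3': [20, 15, 1, 1, -3]
After 'push 4': [20, 15, 1, 1, -3, 4]
After 'add': [20, 15, 1, 1, 1]
After 'push -3': [20, 15, 1, 1, 1, -3]
After 'push 4': [20, 15, 1, 1, 1, -3, 4]
After 'add': [20, 15, 1, 1, 1, 1]
After 'push -8': [20, 15, 1, 1, 1, 1, -8]
After 'dup': [20, 15, 1, 1, 1, 1, -8, -8]
After 'swap': [20, 15, 1, 1, 1, 1, -8, -8]
After 'swap': [20, 15, 1, 1, 1, 1, -8, -8]
After 'dup': [20, 15, 1, 1, 1, 1, -8, -8, -8]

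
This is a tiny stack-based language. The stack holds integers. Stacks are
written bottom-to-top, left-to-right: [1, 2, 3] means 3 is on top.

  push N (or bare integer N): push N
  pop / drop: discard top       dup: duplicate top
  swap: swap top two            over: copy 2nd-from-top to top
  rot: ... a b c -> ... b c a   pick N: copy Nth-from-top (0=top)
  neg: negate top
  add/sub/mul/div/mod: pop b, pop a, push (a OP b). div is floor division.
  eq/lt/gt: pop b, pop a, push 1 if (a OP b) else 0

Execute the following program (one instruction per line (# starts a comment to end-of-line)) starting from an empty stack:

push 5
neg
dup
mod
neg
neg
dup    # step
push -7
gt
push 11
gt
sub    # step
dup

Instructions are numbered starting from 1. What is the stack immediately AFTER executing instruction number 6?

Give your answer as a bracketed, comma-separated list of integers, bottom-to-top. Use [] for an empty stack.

Step 1 ('push 5'): [5]
Step 2 ('neg'): [-5]
Step 3 ('dup'): [-5, -5]
Step 4 ('mod'): [0]
Step 5 ('neg'): [0]
Step 6 ('neg'): [0]

Answer: [0]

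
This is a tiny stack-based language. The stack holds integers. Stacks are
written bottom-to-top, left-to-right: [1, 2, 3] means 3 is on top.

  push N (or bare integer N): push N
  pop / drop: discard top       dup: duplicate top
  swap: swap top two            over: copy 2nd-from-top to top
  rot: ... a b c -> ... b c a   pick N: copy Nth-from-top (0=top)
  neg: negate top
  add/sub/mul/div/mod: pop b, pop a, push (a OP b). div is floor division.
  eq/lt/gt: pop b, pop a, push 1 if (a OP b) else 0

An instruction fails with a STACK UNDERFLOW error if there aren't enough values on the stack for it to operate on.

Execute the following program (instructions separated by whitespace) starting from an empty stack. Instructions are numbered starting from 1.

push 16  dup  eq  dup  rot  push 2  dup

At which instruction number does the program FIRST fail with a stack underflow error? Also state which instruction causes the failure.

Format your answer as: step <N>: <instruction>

Answer: step 5: rot

Derivation:
Step 1 ('push 16'): stack = [16], depth = 1
Step 2 ('dup'): stack = [16, 16], depth = 2
Step 3 ('eq'): stack = [1], depth = 1
Step 4 ('dup'): stack = [1, 1], depth = 2
Step 5 ('rot'): needs 3 value(s) but depth is 2 — STACK UNDERFLOW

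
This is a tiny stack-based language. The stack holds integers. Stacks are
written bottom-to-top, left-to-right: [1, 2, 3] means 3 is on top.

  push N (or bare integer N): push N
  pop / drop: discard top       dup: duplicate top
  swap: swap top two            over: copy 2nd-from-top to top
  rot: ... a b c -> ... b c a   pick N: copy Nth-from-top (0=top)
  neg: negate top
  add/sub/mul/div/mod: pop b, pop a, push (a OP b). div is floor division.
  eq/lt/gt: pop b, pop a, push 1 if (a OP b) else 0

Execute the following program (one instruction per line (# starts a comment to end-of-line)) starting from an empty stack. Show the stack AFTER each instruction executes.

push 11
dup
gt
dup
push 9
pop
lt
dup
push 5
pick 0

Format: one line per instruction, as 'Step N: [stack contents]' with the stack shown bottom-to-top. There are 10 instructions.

Step 1: [11]
Step 2: [11, 11]
Step 3: [0]
Step 4: [0, 0]
Step 5: [0, 0, 9]
Step 6: [0, 0]
Step 7: [0]
Step 8: [0, 0]
Step 9: [0, 0, 5]
Step 10: [0, 0, 5, 5]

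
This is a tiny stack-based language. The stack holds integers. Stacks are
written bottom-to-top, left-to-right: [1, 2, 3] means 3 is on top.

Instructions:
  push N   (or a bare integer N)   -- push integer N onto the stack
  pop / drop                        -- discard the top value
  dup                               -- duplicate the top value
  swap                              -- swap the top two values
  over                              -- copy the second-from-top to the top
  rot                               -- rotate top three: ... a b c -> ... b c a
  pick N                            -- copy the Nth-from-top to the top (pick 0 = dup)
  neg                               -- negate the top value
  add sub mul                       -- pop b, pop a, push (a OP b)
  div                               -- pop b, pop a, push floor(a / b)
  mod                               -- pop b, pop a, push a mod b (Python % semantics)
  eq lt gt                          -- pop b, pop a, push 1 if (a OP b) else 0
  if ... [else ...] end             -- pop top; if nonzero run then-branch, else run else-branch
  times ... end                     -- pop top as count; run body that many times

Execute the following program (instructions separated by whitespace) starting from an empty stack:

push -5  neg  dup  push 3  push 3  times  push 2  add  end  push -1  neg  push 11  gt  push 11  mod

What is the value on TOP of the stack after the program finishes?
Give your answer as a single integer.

Answer: 0

Derivation:
After 'push -5': [-5]
After 'neg': [5]
After 'dup': [5, 5]
After 'push 3': [5, 5, 3]
After 'push 3': [5, 5, 3, 3]
After 'times': [5, 5, 3]
After 'push 2': [5, 5, 3, 2]
After 'add': [5, 5, 5]
After 'push 2': [5, 5, 5, 2]
After 'add': [5, 5, 7]
After 'push 2': [5, 5, 7, 2]
After 'add': [5, 5, 9]
After 'push -1': [5, 5, 9, -1]
After 'neg': [5, 5, 9, 1]
After 'push 11': [5, 5, 9, 1, 11]
After 'gt': [5, 5, 9, 0]
After 'push 11': [5, 5, 9, 0, 11]
After 'mod': [5, 5, 9, 0]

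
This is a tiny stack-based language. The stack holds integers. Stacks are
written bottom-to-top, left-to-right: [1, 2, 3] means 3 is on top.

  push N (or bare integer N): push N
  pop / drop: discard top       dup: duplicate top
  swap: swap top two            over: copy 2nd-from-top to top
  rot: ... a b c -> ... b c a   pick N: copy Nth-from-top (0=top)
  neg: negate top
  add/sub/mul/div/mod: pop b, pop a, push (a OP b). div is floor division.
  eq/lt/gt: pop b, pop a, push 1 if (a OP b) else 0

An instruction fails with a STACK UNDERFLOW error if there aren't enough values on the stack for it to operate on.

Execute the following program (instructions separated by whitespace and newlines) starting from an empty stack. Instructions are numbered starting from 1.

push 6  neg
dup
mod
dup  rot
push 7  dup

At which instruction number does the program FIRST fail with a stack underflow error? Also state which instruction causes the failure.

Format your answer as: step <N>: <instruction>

Answer: step 6: rot

Derivation:
Step 1 ('push 6'): stack = [6], depth = 1
Step 2 ('neg'): stack = [-6], depth = 1
Step 3 ('dup'): stack = [-6, -6], depth = 2
Step 4 ('mod'): stack = [0], depth = 1
Step 5 ('dup'): stack = [0, 0], depth = 2
Step 6 ('rot'): needs 3 value(s) but depth is 2 — STACK UNDERFLOW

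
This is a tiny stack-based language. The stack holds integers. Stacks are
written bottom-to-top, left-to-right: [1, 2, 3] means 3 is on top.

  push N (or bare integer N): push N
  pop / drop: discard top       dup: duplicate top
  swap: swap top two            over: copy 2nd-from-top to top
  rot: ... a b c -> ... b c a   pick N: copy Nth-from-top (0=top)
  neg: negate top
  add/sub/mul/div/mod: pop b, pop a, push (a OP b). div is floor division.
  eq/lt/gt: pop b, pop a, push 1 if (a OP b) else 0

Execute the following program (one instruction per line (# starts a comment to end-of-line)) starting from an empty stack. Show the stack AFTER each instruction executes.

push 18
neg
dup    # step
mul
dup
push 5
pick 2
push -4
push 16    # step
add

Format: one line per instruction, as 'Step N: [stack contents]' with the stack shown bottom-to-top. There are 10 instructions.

Step 1: [18]
Step 2: [-18]
Step 3: [-18, -18]
Step 4: [324]
Step 5: [324, 324]
Step 6: [324, 324, 5]
Step 7: [324, 324, 5, 324]
Step 8: [324, 324, 5, 324, -4]
Step 9: [324, 324, 5, 324, -4, 16]
Step 10: [324, 324, 5, 324, 12]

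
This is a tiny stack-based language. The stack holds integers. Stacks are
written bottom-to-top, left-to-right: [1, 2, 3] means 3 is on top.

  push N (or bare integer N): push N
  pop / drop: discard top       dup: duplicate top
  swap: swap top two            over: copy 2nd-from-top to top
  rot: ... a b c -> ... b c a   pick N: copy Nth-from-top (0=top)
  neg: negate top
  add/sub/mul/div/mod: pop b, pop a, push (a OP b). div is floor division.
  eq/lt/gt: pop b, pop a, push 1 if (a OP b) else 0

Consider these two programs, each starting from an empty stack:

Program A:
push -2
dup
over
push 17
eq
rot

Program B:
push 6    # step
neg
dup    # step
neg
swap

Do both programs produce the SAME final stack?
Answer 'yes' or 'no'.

Program A trace:
  After 'push -2': [-2]
  After 'dup': [-2, -2]
  After 'over': [-2, -2, -2]
  After 'push 17': [-2, -2, -2, 17]
  After 'eq': [-2, -2, 0]
  After 'rot': [-2, 0, -2]
Program A final stack: [-2, 0, -2]

Program B trace:
  After 'push 6': [6]
  After 'neg': [-6]
  After 'dup': [-6, -6]
  After 'neg': [-6, 6]
  After 'swap': [6, -6]
Program B final stack: [6, -6]
Same: no

Answer: no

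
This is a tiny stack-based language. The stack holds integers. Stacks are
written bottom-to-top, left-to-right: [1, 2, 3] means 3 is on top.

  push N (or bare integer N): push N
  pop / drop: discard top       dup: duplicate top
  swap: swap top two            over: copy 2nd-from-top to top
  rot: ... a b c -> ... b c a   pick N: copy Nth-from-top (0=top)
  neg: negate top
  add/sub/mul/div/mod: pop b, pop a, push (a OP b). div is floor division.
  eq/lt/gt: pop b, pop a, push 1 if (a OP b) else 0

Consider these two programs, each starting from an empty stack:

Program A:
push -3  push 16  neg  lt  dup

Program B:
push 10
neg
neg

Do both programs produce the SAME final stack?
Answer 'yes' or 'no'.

Answer: no

Derivation:
Program A trace:
  After 'push -3': [-3]
  After 'push 16': [-3, 16]
  After 'neg': [-3, -16]
  After 'lt': [0]
  After 'dup': [0, 0]
Program A final stack: [0, 0]

Program B trace:
  After 'push 10': [10]
  After 'neg': [-10]
  After 'neg': [10]
Program B final stack: [10]
Same: no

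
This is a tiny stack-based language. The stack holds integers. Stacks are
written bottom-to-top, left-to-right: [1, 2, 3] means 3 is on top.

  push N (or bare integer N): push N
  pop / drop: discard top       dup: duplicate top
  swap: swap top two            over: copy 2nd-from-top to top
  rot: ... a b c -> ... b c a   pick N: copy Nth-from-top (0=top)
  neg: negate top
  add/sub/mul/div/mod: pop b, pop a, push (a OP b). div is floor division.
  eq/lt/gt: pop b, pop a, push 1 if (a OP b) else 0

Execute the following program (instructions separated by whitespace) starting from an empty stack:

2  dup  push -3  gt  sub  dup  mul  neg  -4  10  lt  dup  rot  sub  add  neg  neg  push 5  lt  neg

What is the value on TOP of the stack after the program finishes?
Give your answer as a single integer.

Answer: -1

Derivation:
After 'push 2': [2]
After 'dup': [2, 2]
After 'push -3': [2, 2, -3]
After 'gt': [2, 1]
After 'sub': [1]
After 'dup': [1, 1]
After 'mul': [1]
After 'neg': [-1]
After 'push -4': [-1, -4]
After 'push 10': [-1, -4, 10]
After 'lt': [-1, 1]
After 'dup': [-1, 1, 1]
After 'rot': [1, 1, -1]
After 'sub': [1, 2]
After 'add': [3]
After 'neg': [-3]
After 'neg': [3]
After 'push 5': [3, 5]
After 'lt': [1]
After 'neg': [-1]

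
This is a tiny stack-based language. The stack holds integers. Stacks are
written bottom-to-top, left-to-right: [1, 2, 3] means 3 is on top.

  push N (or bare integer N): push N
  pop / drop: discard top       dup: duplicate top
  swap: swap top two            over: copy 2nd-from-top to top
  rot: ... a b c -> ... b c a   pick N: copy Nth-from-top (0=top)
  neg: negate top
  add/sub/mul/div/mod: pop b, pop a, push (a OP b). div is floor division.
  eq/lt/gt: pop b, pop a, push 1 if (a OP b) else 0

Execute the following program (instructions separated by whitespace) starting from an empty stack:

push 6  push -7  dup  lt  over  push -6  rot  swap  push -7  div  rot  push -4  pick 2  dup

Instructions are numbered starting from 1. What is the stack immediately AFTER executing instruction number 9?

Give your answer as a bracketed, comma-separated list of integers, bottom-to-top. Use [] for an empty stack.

Answer: [6, 6, 0, -6, -7]

Derivation:
Step 1 ('push 6'): [6]
Step 2 ('push -7'): [6, -7]
Step 3 ('dup'): [6, -7, -7]
Step 4 ('lt'): [6, 0]
Step 5 ('over'): [6, 0, 6]
Step 6 ('push -6'): [6, 0, 6, -6]
Step 7 ('rot'): [6, 6, -6, 0]
Step 8 ('swap'): [6, 6, 0, -6]
Step 9 ('push -7'): [6, 6, 0, -6, -7]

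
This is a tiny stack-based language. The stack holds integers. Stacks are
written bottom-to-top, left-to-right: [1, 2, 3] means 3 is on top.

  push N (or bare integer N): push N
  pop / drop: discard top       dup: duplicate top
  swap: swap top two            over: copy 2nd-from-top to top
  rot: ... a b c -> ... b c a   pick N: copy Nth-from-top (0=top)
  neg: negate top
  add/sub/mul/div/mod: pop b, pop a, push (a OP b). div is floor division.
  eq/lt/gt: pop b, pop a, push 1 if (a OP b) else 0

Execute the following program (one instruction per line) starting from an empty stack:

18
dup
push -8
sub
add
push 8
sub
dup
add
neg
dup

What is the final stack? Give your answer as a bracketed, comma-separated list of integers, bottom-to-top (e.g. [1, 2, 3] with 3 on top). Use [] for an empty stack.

After 'push 18': [18]
After 'dup': [18, 18]
After 'push -8': [18, 18, -8]
After 'sub': [18, 26]
After 'add': [44]
After 'push 8': [44, 8]
After 'sub': [36]
After 'dup': [36, 36]
After 'add': [72]
After 'neg': [-72]
After 'dup': [-72, -72]

Answer: [-72, -72]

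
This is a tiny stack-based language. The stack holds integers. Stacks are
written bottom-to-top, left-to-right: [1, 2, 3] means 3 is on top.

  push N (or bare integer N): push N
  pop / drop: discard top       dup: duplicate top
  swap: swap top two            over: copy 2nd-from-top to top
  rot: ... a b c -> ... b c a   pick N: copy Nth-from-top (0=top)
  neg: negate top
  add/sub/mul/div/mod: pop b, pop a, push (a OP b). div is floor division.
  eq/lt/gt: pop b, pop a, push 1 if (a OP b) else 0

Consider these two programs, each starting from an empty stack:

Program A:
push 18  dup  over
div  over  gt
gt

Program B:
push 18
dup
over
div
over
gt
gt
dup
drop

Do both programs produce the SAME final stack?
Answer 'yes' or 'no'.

Answer: yes

Derivation:
Program A trace:
  After 'push 18': [18]
  After 'dup': [18, 18]
  After 'over': [18, 18, 18]
  After 'div': [18, 1]
  After 'over': [18, 1, 18]
  After 'gt': [18, 0]
  After 'gt': [1]
Program A final stack: [1]

Program B trace:
  After 'push 18': [18]
  After 'dup': [18, 18]
  After 'over': [18, 18, 18]
  After 'div': [18, 1]
  After 'over': [18, 1, 18]
  After 'gt': [18, 0]
  After 'gt': [1]
  After 'dup': [1, 1]
  After 'drop': [1]
Program B final stack: [1]
Same: yes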